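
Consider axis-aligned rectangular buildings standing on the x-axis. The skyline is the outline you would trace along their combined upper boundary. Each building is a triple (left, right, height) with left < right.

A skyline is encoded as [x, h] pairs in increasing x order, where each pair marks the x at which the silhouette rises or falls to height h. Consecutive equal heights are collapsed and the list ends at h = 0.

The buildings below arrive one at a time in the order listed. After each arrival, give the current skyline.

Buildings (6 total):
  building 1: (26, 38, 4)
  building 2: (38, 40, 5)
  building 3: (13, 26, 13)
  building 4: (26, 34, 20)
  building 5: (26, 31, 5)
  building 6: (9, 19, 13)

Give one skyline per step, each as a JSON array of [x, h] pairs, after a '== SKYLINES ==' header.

== SKYLINES ==
[[26,4],[38,0]]
[[26,4],[38,5],[40,0]]
[[13,13],[26,4],[38,5],[40,0]]
[[13,13],[26,20],[34,4],[38,5],[40,0]]
[[13,13],[26,20],[34,4],[38,5],[40,0]]
[[9,13],[26,20],[34,4],[38,5],[40,0]]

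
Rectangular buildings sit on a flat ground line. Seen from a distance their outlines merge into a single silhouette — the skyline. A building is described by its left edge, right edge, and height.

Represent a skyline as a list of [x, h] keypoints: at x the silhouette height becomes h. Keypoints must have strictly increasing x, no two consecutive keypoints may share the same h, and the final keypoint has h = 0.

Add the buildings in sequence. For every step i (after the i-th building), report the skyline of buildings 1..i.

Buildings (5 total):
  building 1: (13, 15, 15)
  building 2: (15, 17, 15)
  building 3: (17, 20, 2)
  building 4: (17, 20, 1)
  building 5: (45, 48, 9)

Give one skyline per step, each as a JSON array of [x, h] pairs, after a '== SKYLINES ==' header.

== SKYLINES ==
[[13,15],[15,0]]
[[13,15],[17,0]]
[[13,15],[17,2],[20,0]]
[[13,15],[17,2],[20,0]]
[[13,15],[17,2],[20,0],[45,9],[48,0]]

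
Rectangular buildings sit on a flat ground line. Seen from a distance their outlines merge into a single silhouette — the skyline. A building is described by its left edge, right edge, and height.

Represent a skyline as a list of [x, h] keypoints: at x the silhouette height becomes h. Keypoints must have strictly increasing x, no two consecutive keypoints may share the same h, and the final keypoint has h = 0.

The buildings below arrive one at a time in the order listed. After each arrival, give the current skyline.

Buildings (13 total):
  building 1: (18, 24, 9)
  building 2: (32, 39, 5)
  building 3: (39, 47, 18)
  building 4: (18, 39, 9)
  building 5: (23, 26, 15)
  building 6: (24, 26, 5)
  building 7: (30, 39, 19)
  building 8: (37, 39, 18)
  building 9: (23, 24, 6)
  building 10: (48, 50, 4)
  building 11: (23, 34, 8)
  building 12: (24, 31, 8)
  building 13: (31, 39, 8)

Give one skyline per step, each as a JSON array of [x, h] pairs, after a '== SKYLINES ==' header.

== SKYLINES ==
[[18,9],[24,0]]
[[18,9],[24,0],[32,5],[39,0]]
[[18,9],[24,0],[32,5],[39,18],[47,0]]
[[18,9],[39,18],[47,0]]
[[18,9],[23,15],[26,9],[39,18],[47,0]]
[[18,9],[23,15],[26,9],[39,18],[47,0]]
[[18,9],[23,15],[26,9],[30,19],[39,18],[47,0]]
[[18,9],[23,15],[26,9],[30,19],[39,18],[47,0]]
[[18,9],[23,15],[26,9],[30,19],[39,18],[47,0]]
[[18,9],[23,15],[26,9],[30,19],[39,18],[47,0],[48,4],[50,0]]
[[18,9],[23,15],[26,9],[30,19],[39,18],[47,0],[48,4],[50,0]]
[[18,9],[23,15],[26,9],[30,19],[39,18],[47,0],[48,4],[50,0]]
[[18,9],[23,15],[26,9],[30,19],[39,18],[47,0],[48,4],[50,0]]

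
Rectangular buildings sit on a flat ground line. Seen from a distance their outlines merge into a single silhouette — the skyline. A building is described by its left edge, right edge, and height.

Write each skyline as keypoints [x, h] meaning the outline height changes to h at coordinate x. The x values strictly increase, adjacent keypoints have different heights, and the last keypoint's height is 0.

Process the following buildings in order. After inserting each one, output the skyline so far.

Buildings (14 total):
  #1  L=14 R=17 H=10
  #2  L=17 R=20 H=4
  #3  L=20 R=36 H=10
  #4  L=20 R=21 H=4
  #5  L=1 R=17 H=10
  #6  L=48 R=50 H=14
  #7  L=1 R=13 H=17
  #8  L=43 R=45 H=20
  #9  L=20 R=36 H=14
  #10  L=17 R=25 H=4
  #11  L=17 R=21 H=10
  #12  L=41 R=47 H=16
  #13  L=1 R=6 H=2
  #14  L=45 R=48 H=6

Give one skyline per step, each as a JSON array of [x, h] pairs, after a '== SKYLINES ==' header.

== SKYLINES ==
[[14,10],[17,0]]
[[14,10],[17,4],[20,0]]
[[14,10],[17,4],[20,10],[36,0]]
[[14,10],[17,4],[20,10],[36,0]]
[[1,10],[17,4],[20,10],[36,0]]
[[1,10],[17,4],[20,10],[36,0],[48,14],[50,0]]
[[1,17],[13,10],[17,4],[20,10],[36,0],[48,14],[50,0]]
[[1,17],[13,10],[17,4],[20,10],[36,0],[43,20],[45,0],[48,14],[50,0]]
[[1,17],[13,10],[17,4],[20,14],[36,0],[43,20],[45,0],[48,14],[50,0]]
[[1,17],[13,10],[17,4],[20,14],[36,0],[43,20],[45,0],[48,14],[50,0]]
[[1,17],[13,10],[20,14],[36,0],[43,20],[45,0],[48,14],[50,0]]
[[1,17],[13,10],[20,14],[36,0],[41,16],[43,20],[45,16],[47,0],[48,14],[50,0]]
[[1,17],[13,10],[20,14],[36,0],[41,16],[43,20],[45,16],[47,0],[48,14],[50,0]]
[[1,17],[13,10],[20,14],[36,0],[41,16],[43,20],[45,16],[47,6],[48,14],[50,0]]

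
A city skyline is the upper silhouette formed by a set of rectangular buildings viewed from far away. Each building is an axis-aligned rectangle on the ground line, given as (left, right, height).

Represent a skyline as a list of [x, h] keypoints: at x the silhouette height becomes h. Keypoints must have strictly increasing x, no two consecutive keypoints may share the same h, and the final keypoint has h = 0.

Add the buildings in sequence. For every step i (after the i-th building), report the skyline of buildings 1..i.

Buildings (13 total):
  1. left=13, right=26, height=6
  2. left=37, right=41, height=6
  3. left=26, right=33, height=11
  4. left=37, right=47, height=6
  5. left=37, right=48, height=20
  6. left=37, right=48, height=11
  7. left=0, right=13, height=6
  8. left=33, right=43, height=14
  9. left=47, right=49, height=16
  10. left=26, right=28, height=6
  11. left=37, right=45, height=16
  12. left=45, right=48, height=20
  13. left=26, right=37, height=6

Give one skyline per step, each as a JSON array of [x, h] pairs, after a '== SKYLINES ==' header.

== SKYLINES ==
[[13,6],[26,0]]
[[13,6],[26,0],[37,6],[41,0]]
[[13,6],[26,11],[33,0],[37,6],[41,0]]
[[13,6],[26,11],[33,0],[37,6],[47,0]]
[[13,6],[26,11],[33,0],[37,20],[48,0]]
[[13,6],[26,11],[33,0],[37,20],[48,0]]
[[0,6],[26,11],[33,0],[37,20],[48,0]]
[[0,6],[26,11],[33,14],[37,20],[48,0]]
[[0,6],[26,11],[33,14],[37,20],[48,16],[49,0]]
[[0,6],[26,11],[33,14],[37,20],[48,16],[49,0]]
[[0,6],[26,11],[33,14],[37,20],[48,16],[49,0]]
[[0,6],[26,11],[33,14],[37,20],[48,16],[49,0]]
[[0,6],[26,11],[33,14],[37,20],[48,16],[49,0]]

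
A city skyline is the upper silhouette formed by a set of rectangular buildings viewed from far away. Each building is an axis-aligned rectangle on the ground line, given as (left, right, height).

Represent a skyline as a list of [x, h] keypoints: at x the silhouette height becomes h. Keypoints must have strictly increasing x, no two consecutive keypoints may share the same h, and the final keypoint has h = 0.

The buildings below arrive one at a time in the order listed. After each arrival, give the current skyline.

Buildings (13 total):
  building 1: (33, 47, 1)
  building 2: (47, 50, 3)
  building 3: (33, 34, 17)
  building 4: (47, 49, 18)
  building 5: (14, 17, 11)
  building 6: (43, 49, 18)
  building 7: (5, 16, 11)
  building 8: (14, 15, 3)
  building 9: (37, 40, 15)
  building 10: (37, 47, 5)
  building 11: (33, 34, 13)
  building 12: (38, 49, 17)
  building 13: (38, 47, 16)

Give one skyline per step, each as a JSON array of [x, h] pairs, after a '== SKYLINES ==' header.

== SKYLINES ==
[[33,1],[47,0]]
[[33,1],[47,3],[50,0]]
[[33,17],[34,1],[47,3],[50,0]]
[[33,17],[34,1],[47,18],[49,3],[50,0]]
[[14,11],[17,0],[33,17],[34,1],[47,18],[49,3],[50,0]]
[[14,11],[17,0],[33,17],[34,1],[43,18],[49,3],[50,0]]
[[5,11],[17,0],[33,17],[34,1],[43,18],[49,3],[50,0]]
[[5,11],[17,0],[33,17],[34,1],[43,18],[49,3],[50,0]]
[[5,11],[17,0],[33,17],[34,1],[37,15],[40,1],[43,18],[49,3],[50,0]]
[[5,11],[17,0],[33,17],[34,1],[37,15],[40,5],[43,18],[49,3],[50,0]]
[[5,11],[17,0],[33,17],[34,1],[37,15],[40,5],[43,18],[49,3],[50,0]]
[[5,11],[17,0],[33,17],[34,1],[37,15],[38,17],[43,18],[49,3],[50,0]]
[[5,11],[17,0],[33,17],[34,1],[37,15],[38,17],[43,18],[49,3],[50,0]]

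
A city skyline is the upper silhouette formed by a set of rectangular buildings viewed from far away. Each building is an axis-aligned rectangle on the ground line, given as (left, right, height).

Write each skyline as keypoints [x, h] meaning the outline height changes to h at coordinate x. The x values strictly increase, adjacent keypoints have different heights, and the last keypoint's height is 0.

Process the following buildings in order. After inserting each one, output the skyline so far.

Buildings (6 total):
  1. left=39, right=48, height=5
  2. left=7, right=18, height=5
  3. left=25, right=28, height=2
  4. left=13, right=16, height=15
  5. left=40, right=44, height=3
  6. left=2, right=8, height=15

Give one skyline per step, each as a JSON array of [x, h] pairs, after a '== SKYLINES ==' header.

== SKYLINES ==
[[39,5],[48,0]]
[[7,5],[18,0],[39,5],[48,0]]
[[7,5],[18,0],[25,2],[28,0],[39,5],[48,0]]
[[7,5],[13,15],[16,5],[18,0],[25,2],[28,0],[39,5],[48,0]]
[[7,5],[13,15],[16,5],[18,0],[25,2],[28,0],[39,5],[48,0]]
[[2,15],[8,5],[13,15],[16,5],[18,0],[25,2],[28,0],[39,5],[48,0]]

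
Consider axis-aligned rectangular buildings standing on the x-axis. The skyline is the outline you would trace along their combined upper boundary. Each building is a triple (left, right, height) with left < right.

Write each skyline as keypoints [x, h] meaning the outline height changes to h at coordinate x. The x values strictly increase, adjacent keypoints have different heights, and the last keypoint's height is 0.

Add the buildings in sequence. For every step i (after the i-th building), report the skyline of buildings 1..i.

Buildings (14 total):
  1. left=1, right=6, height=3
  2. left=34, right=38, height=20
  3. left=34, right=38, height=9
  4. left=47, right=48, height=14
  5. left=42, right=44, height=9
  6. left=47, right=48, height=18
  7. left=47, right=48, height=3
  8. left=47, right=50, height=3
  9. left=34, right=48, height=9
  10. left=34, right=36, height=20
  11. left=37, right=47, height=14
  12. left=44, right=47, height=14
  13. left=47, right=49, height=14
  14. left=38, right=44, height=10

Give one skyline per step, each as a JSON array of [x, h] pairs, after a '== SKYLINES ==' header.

== SKYLINES ==
[[1,3],[6,0]]
[[1,3],[6,0],[34,20],[38,0]]
[[1,3],[6,0],[34,20],[38,0]]
[[1,3],[6,0],[34,20],[38,0],[47,14],[48,0]]
[[1,3],[6,0],[34,20],[38,0],[42,9],[44,0],[47,14],[48,0]]
[[1,3],[6,0],[34,20],[38,0],[42,9],[44,0],[47,18],[48,0]]
[[1,3],[6,0],[34,20],[38,0],[42,9],[44,0],[47,18],[48,0]]
[[1,3],[6,0],[34,20],[38,0],[42,9],[44,0],[47,18],[48,3],[50,0]]
[[1,3],[6,0],[34,20],[38,9],[47,18],[48,3],[50,0]]
[[1,3],[6,0],[34,20],[38,9],[47,18],[48,3],[50,0]]
[[1,3],[6,0],[34,20],[38,14],[47,18],[48,3],[50,0]]
[[1,3],[6,0],[34,20],[38,14],[47,18],[48,3],[50,0]]
[[1,3],[6,0],[34,20],[38,14],[47,18],[48,14],[49,3],[50,0]]
[[1,3],[6,0],[34,20],[38,14],[47,18],[48,14],[49,3],[50,0]]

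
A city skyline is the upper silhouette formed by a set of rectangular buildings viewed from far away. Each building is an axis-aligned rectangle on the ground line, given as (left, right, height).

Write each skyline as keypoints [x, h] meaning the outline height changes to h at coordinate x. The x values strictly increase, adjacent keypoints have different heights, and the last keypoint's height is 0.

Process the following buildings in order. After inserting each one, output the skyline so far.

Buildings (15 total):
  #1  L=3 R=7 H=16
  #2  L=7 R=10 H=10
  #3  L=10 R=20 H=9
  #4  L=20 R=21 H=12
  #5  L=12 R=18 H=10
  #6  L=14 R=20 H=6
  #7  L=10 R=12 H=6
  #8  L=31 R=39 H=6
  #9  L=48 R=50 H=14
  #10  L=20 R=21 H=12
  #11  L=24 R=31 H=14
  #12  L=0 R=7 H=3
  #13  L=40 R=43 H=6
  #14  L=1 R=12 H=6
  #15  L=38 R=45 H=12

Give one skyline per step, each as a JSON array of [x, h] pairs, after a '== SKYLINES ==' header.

== SKYLINES ==
[[3,16],[7,0]]
[[3,16],[7,10],[10,0]]
[[3,16],[7,10],[10,9],[20,0]]
[[3,16],[7,10],[10,9],[20,12],[21,0]]
[[3,16],[7,10],[10,9],[12,10],[18,9],[20,12],[21,0]]
[[3,16],[7,10],[10,9],[12,10],[18,9],[20,12],[21,0]]
[[3,16],[7,10],[10,9],[12,10],[18,9],[20,12],[21,0]]
[[3,16],[7,10],[10,9],[12,10],[18,9],[20,12],[21,0],[31,6],[39,0]]
[[3,16],[7,10],[10,9],[12,10],[18,9],[20,12],[21,0],[31,6],[39,0],[48,14],[50,0]]
[[3,16],[7,10],[10,9],[12,10],[18,9],[20,12],[21,0],[31,6],[39,0],[48,14],[50,0]]
[[3,16],[7,10],[10,9],[12,10],[18,9],[20,12],[21,0],[24,14],[31,6],[39,0],[48,14],[50,0]]
[[0,3],[3,16],[7,10],[10,9],[12,10],[18,9],[20,12],[21,0],[24,14],[31,6],[39,0],[48,14],[50,0]]
[[0,3],[3,16],[7,10],[10,9],[12,10],[18,9],[20,12],[21,0],[24,14],[31,6],[39,0],[40,6],[43,0],[48,14],[50,0]]
[[0,3],[1,6],[3,16],[7,10],[10,9],[12,10],[18,9],[20,12],[21,0],[24,14],[31,6],[39,0],[40,6],[43,0],[48,14],[50,0]]
[[0,3],[1,6],[3,16],[7,10],[10,9],[12,10],[18,9],[20,12],[21,0],[24,14],[31,6],[38,12],[45,0],[48,14],[50,0]]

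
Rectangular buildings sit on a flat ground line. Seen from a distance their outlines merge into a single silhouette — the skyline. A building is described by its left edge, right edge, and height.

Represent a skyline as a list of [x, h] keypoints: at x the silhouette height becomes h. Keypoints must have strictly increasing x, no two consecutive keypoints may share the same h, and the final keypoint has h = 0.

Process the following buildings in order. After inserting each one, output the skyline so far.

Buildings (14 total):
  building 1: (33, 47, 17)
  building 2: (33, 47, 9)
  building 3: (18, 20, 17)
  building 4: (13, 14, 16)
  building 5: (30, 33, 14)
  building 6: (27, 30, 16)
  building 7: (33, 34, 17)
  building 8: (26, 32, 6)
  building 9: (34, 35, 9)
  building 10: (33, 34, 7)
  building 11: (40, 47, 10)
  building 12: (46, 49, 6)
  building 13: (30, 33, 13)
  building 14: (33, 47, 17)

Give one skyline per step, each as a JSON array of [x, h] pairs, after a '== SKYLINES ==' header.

== SKYLINES ==
[[33,17],[47,0]]
[[33,17],[47,0]]
[[18,17],[20,0],[33,17],[47,0]]
[[13,16],[14,0],[18,17],[20,0],[33,17],[47,0]]
[[13,16],[14,0],[18,17],[20,0],[30,14],[33,17],[47,0]]
[[13,16],[14,0],[18,17],[20,0],[27,16],[30,14],[33,17],[47,0]]
[[13,16],[14,0],[18,17],[20,0],[27,16],[30,14],[33,17],[47,0]]
[[13,16],[14,0],[18,17],[20,0],[26,6],[27,16],[30,14],[33,17],[47,0]]
[[13,16],[14,0],[18,17],[20,0],[26,6],[27,16],[30,14],[33,17],[47,0]]
[[13,16],[14,0],[18,17],[20,0],[26,6],[27,16],[30,14],[33,17],[47,0]]
[[13,16],[14,0],[18,17],[20,0],[26,6],[27,16],[30,14],[33,17],[47,0]]
[[13,16],[14,0],[18,17],[20,0],[26,6],[27,16],[30,14],[33,17],[47,6],[49,0]]
[[13,16],[14,0],[18,17],[20,0],[26,6],[27,16],[30,14],[33,17],[47,6],[49,0]]
[[13,16],[14,0],[18,17],[20,0],[26,6],[27,16],[30,14],[33,17],[47,6],[49,0]]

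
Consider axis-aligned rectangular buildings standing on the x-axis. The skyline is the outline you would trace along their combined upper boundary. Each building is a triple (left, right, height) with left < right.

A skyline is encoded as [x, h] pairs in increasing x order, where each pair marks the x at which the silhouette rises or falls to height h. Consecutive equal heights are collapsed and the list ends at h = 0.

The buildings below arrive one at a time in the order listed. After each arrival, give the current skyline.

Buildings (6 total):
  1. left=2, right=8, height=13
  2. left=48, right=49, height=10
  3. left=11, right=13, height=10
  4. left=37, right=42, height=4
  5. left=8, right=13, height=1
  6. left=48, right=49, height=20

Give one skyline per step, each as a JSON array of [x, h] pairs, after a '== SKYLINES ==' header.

== SKYLINES ==
[[2,13],[8,0]]
[[2,13],[8,0],[48,10],[49,0]]
[[2,13],[8,0],[11,10],[13,0],[48,10],[49,0]]
[[2,13],[8,0],[11,10],[13,0],[37,4],[42,0],[48,10],[49,0]]
[[2,13],[8,1],[11,10],[13,0],[37,4],[42,0],[48,10],[49,0]]
[[2,13],[8,1],[11,10],[13,0],[37,4],[42,0],[48,20],[49,0]]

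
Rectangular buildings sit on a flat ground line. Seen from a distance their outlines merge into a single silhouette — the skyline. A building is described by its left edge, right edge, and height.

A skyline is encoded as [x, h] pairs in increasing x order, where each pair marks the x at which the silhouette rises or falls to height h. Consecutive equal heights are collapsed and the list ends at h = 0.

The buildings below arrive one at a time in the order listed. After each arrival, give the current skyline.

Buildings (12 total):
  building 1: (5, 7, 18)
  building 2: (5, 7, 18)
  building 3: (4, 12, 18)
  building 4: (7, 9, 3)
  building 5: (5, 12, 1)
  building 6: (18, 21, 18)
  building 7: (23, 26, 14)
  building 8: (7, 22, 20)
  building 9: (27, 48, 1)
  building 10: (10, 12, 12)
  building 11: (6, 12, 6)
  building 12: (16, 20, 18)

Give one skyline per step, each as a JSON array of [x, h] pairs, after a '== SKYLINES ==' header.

== SKYLINES ==
[[5,18],[7,0]]
[[5,18],[7,0]]
[[4,18],[12,0]]
[[4,18],[12,0]]
[[4,18],[12,0]]
[[4,18],[12,0],[18,18],[21,0]]
[[4,18],[12,0],[18,18],[21,0],[23,14],[26,0]]
[[4,18],[7,20],[22,0],[23,14],[26,0]]
[[4,18],[7,20],[22,0],[23,14],[26,0],[27,1],[48,0]]
[[4,18],[7,20],[22,0],[23,14],[26,0],[27,1],[48,0]]
[[4,18],[7,20],[22,0],[23,14],[26,0],[27,1],[48,0]]
[[4,18],[7,20],[22,0],[23,14],[26,0],[27,1],[48,0]]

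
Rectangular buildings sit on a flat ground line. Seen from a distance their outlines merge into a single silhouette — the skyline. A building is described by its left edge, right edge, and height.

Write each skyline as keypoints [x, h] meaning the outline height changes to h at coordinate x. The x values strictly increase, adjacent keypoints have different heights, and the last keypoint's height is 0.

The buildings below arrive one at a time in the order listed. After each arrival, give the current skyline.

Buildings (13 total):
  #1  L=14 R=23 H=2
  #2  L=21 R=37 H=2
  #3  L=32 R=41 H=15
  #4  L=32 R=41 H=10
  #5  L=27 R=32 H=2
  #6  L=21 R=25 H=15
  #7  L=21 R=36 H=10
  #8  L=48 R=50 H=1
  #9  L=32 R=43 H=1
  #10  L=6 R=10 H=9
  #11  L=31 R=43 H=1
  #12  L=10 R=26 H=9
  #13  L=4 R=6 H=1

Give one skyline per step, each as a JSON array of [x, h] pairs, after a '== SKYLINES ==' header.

== SKYLINES ==
[[14,2],[23,0]]
[[14,2],[37,0]]
[[14,2],[32,15],[41,0]]
[[14,2],[32,15],[41,0]]
[[14,2],[32,15],[41,0]]
[[14,2],[21,15],[25,2],[32,15],[41,0]]
[[14,2],[21,15],[25,10],[32,15],[41,0]]
[[14,2],[21,15],[25,10],[32,15],[41,0],[48,1],[50,0]]
[[14,2],[21,15],[25,10],[32,15],[41,1],[43,0],[48,1],[50,0]]
[[6,9],[10,0],[14,2],[21,15],[25,10],[32,15],[41,1],[43,0],[48,1],[50,0]]
[[6,9],[10,0],[14,2],[21,15],[25,10],[32,15],[41,1],[43,0],[48,1],[50,0]]
[[6,9],[21,15],[25,10],[32,15],[41,1],[43,0],[48,1],[50,0]]
[[4,1],[6,9],[21,15],[25,10],[32,15],[41,1],[43,0],[48,1],[50,0]]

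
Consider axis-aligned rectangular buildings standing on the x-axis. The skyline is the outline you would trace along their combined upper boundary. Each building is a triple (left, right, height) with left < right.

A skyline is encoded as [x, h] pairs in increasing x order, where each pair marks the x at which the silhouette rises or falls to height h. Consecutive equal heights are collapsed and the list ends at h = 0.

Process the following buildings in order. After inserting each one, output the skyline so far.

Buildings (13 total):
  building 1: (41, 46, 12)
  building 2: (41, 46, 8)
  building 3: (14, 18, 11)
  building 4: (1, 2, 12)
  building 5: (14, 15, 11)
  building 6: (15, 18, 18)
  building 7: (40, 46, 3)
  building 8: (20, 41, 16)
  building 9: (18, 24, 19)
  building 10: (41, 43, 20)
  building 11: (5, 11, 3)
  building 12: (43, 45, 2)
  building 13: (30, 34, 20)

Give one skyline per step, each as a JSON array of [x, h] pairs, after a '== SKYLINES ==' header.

== SKYLINES ==
[[41,12],[46,0]]
[[41,12],[46,0]]
[[14,11],[18,0],[41,12],[46,0]]
[[1,12],[2,0],[14,11],[18,0],[41,12],[46,0]]
[[1,12],[2,0],[14,11],[18,0],[41,12],[46,0]]
[[1,12],[2,0],[14,11],[15,18],[18,0],[41,12],[46,0]]
[[1,12],[2,0],[14,11],[15,18],[18,0],[40,3],[41,12],[46,0]]
[[1,12],[2,0],[14,11],[15,18],[18,0],[20,16],[41,12],[46,0]]
[[1,12],[2,0],[14,11],[15,18],[18,19],[24,16],[41,12],[46,0]]
[[1,12],[2,0],[14,11],[15,18],[18,19],[24,16],[41,20],[43,12],[46,0]]
[[1,12],[2,0],[5,3],[11,0],[14,11],[15,18],[18,19],[24,16],[41,20],[43,12],[46,0]]
[[1,12],[2,0],[5,3],[11,0],[14,11],[15,18],[18,19],[24,16],[41,20],[43,12],[46,0]]
[[1,12],[2,0],[5,3],[11,0],[14,11],[15,18],[18,19],[24,16],[30,20],[34,16],[41,20],[43,12],[46,0]]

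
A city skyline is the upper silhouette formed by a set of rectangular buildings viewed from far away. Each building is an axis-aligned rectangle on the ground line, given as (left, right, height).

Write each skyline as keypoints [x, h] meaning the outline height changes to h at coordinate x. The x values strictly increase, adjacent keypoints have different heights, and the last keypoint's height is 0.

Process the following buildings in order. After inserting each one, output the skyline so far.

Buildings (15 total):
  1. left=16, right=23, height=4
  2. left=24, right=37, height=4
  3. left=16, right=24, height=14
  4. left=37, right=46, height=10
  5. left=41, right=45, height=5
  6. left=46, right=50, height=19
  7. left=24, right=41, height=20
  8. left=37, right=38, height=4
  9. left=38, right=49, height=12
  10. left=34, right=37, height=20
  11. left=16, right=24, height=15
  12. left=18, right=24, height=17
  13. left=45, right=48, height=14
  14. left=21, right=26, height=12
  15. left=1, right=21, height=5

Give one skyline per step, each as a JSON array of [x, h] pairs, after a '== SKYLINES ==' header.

== SKYLINES ==
[[16,4],[23,0]]
[[16,4],[23,0],[24,4],[37,0]]
[[16,14],[24,4],[37,0]]
[[16,14],[24,4],[37,10],[46,0]]
[[16,14],[24,4],[37,10],[46,0]]
[[16,14],[24,4],[37,10],[46,19],[50,0]]
[[16,14],[24,20],[41,10],[46,19],[50,0]]
[[16,14],[24,20],[41,10],[46,19],[50,0]]
[[16,14],[24,20],[41,12],[46,19],[50,0]]
[[16,14],[24,20],[41,12],[46,19],[50,0]]
[[16,15],[24,20],[41,12],[46,19],[50,0]]
[[16,15],[18,17],[24,20],[41,12],[46,19],[50,0]]
[[16,15],[18,17],[24,20],[41,12],[45,14],[46,19],[50,0]]
[[16,15],[18,17],[24,20],[41,12],[45,14],[46,19],[50,0]]
[[1,5],[16,15],[18,17],[24,20],[41,12],[45,14],[46,19],[50,0]]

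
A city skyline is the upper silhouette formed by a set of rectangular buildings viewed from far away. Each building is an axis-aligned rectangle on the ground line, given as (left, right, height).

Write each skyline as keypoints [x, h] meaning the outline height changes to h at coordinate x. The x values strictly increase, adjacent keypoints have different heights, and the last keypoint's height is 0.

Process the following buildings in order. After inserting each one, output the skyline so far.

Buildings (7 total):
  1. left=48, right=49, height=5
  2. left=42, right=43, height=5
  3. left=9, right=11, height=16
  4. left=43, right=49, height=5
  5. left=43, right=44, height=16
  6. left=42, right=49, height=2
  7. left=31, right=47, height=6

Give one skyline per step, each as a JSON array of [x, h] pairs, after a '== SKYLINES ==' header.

== SKYLINES ==
[[48,5],[49,0]]
[[42,5],[43,0],[48,5],[49,0]]
[[9,16],[11,0],[42,5],[43,0],[48,5],[49,0]]
[[9,16],[11,0],[42,5],[49,0]]
[[9,16],[11,0],[42,5],[43,16],[44,5],[49,0]]
[[9,16],[11,0],[42,5],[43,16],[44,5],[49,0]]
[[9,16],[11,0],[31,6],[43,16],[44,6],[47,5],[49,0]]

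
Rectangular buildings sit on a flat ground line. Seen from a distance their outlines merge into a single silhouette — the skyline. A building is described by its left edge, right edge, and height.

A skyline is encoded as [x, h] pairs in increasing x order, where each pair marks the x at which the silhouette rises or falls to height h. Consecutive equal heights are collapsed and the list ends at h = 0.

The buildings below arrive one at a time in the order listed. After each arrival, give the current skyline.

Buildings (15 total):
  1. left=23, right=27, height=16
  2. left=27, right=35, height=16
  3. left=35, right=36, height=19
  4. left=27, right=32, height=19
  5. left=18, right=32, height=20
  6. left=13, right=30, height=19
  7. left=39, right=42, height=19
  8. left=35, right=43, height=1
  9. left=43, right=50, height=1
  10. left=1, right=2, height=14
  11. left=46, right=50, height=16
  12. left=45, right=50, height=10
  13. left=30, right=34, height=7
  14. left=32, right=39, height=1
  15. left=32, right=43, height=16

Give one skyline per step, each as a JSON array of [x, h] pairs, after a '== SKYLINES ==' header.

== SKYLINES ==
[[23,16],[27,0]]
[[23,16],[35,0]]
[[23,16],[35,19],[36,0]]
[[23,16],[27,19],[32,16],[35,19],[36,0]]
[[18,20],[32,16],[35,19],[36,0]]
[[13,19],[18,20],[32,16],[35,19],[36,0]]
[[13,19],[18,20],[32,16],[35,19],[36,0],[39,19],[42,0]]
[[13,19],[18,20],[32,16],[35,19],[36,1],[39,19],[42,1],[43,0]]
[[13,19],[18,20],[32,16],[35,19],[36,1],[39,19],[42,1],[50,0]]
[[1,14],[2,0],[13,19],[18,20],[32,16],[35,19],[36,1],[39,19],[42,1],[50,0]]
[[1,14],[2,0],[13,19],[18,20],[32,16],[35,19],[36,1],[39,19],[42,1],[46,16],[50,0]]
[[1,14],[2,0],[13,19],[18,20],[32,16],[35,19],[36,1],[39,19],[42,1],[45,10],[46,16],[50,0]]
[[1,14],[2,0],[13,19],[18,20],[32,16],[35,19],[36,1],[39,19],[42,1],[45,10],[46,16],[50,0]]
[[1,14],[2,0],[13,19],[18,20],[32,16],[35,19],[36,1],[39,19],[42,1],[45,10],[46,16],[50,0]]
[[1,14],[2,0],[13,19],[18,20],[32,16],[35,19],[36,16],[39,19],[42,16],[43,1],[45,10],[46,16],[50,0]]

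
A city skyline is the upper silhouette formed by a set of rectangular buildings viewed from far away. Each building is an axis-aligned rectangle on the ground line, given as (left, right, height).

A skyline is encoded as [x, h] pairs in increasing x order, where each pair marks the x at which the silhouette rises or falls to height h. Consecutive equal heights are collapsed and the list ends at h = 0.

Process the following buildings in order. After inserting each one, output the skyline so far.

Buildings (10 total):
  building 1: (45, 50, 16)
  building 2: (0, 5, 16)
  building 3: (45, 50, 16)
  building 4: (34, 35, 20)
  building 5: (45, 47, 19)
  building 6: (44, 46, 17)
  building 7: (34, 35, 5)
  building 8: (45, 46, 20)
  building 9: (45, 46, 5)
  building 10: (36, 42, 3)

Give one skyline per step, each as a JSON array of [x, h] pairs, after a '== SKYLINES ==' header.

== SKYLINES ==
[[45,16],[50,0]]
[[0,16],[5,0],[45,16],[50,0]]
[[0,16],[5,0],[45,16],[50,0]]
[[0,16],[5,0],[34,20],[35,0],[45,16],[50,0]]
[[0,16],[5,0],[34,20],[35,0],[45,19],[47,16],[50,0]]
[[0,16],[5,0],[34,20],[35,0],[44,17],[45,19],[47,16],[50,0]]
[[0,16],[5,0],[34,20],[35,0],[44,17],[45,19],[47,16],[50,0]]
[[0,16],[5,0],[34,20],[35,0],[44,17],[45,20],[46,19],[47,16],[50,0]]
[[0,16],[5,0],[34,20],[35,0],[44,17],[45,20],[46,19],[47,16],[50,0]]
[[0,16],[5,0],[34,20],[35,0],[36,3],[42,0],[44,17],[45,20],[46,19],[47,16],[50,0]]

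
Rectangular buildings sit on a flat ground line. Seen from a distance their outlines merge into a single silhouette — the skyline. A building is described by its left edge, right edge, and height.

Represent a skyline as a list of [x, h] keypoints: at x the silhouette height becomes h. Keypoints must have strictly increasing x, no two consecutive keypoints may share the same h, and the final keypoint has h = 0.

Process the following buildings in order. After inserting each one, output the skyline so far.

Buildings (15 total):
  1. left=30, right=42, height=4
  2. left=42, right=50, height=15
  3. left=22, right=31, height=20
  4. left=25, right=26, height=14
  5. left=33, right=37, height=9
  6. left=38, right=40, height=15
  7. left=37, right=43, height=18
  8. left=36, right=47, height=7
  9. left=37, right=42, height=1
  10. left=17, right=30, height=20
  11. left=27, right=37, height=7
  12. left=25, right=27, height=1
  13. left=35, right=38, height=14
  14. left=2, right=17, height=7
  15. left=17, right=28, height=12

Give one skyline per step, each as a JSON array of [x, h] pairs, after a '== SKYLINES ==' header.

== SKYLINES ==
[[30,4],[42,0]]
[[30,4],[42,15],[50,0]]
[[22,20],[31,4],[42,15],[50,0]]
[[22,20],[31,4],[42,15],[50,0]]
[[22,20],[31,4],[33,9],[37,4],[42,15],[50,0]]
[[22,20],[31,4],[33,9],[37,4],[38,15],[40,4],[42,15],[50,0]]
[[22,20],[31,4],[33,9],[37,18],[43,15],[50,0]]
[[22,20],[31,4],[33,9],[37,18],[43,15],[50,0]]
[[22,20],[31,4],[33,9],[37,18],[43,15],[50,0]]
[[17,20],[31,4],[33,9],[37,18],[43,15],[50,0]]
[[17,20],[31,7],[33,9],[37,18],[43,15],[50,0]]
[[17,20],[31,7],[33,9],[37,18],[43,15],[50,0]]
[[17,20],[31,7],[33,9],[35,14],[37,18],[43,15],[50,0]]
[[2,7],[17,20],[31,7],[33,9],[35,14],[37,18],[43,15],[50,0]]
[[2,7],[17,20],[31,7],[33,9],[35,14],[37,18],[43,15],[50,0]]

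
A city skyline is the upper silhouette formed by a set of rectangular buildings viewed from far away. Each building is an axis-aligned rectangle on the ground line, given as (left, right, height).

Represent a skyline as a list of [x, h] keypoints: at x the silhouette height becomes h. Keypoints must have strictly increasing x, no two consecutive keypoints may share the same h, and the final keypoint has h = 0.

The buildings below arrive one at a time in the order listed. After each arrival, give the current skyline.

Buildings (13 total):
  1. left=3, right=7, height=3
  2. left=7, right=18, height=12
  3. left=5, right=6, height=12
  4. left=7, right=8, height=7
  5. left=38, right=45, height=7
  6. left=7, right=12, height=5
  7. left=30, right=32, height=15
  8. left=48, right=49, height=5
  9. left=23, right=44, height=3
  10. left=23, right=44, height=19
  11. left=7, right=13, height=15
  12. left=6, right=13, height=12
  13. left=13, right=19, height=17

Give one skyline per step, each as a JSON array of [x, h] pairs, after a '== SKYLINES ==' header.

== SKYLINES ==
[[3,3],[7,0]]
[[3,3],[7,12],[18,0]]
[[3,3],[5,12],[6,3],[7,12],[18,0]]
[[3,3],[5,12],[6,3],[7,12],[18,0]]
[[3,3],[5,12],[6,3],[7,12],[18,0],[38,7],[45,0]]
[[3,3],[5,12],[6,3],[7,12],[18,0],[38,7],[45,0]]
[[3,3],[5,12],[6,3],[7,12],[18,0],[30,15],[32,0],[38,7],[45,0]]
[[3,3],[5,12],[6,3],[7,12],[18,0],[30,15],[32,0],[38,7],[45,0],[48,5],[49,0]]
[[3,3],[5,12],[6,3],[7,12],[18,0],[23,3],[30,15],[32,3],[38,7],[45,0],[48,5],[49,0]]
[[3,3],[5,12],[6,3],[7,12],[18,0],[23,19],[44,7],[45,0],[48,5],[49,0]]
[[3,3],[5,12],[6,3],[7,15],[13,12],[18,0],[23,19],[44,7],[45,0],[48,5],[49,0]]
[[3,3],[5,12],[7,15],[13,12],[18,0],[23,19],[44,7],[45,0],[48,5],[49,0]]
[[3,3],[5,12],[7,15],[13,17],[19,0],[23,19],[44,7],[45,0],[48,5],[49,0]]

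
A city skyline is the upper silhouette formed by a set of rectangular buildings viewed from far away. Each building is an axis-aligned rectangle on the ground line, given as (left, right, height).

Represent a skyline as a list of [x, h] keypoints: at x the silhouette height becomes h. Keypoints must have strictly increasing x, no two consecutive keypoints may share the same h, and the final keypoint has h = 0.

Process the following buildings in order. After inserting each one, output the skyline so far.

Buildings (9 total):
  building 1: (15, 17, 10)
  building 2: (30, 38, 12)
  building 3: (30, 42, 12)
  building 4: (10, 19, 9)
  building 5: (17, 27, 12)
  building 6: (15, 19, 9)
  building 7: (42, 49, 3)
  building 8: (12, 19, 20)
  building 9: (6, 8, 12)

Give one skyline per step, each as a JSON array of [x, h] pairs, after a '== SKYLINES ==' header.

== SKYLINES ==
[[15,10],[17,0]]
[[15,10],[17,0],[30,12],[38,0]]
[[15,10],[17,0],[30,12],[42,0]]
[[10,9],[15,10],[17,9],[19,0],[30,12],[42,0]]
[[10,9],[15,10],[17,12],[27,0],[30,12],[42,0]]
[[10,9],[15,10],[17,12],[27,0],[30,12],[42,0]]
[[10,9],[15,10],[17,12],[27,0],[30,12],[42,3],[49,0]]
[[10,9],[12,20],[19,12],[27,0],[30,12],[42,3],[49,0]]
[[6,12],[8,0],[10,9],[12,20],[19,12],[27,0],[30,12],[42,3],[49,0]]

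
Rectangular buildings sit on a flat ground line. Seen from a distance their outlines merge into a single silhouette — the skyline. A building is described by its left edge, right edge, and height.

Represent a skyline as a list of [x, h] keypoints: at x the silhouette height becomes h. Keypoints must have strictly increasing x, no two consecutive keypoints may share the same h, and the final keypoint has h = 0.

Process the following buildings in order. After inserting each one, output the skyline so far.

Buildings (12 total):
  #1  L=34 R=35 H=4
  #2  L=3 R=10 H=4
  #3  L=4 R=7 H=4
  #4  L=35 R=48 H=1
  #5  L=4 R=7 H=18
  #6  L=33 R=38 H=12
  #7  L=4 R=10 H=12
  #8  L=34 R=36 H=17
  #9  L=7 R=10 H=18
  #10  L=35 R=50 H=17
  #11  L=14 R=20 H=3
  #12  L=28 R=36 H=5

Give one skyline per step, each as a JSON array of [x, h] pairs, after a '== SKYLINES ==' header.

== SKYLINES ==
[[34,4],[35,0]]
[[3,4],[10,0],[34,4],[35,0]]
[[3,4],[10,0],[34,4],[35,0]]
[[3,4],[10,0],[34,4],[35,1],[48,0]]
[[3,4],[4,18],[7,4],[10,0],[34,4],[35,1],[48,0]]
[[3,4],[4,18],[7,4],[10,0],[33,12],[38,1],[48,0]]
[[3,4],[4,18],[7,12],[10,0],[33,12],[38,1],[48,0]]
[[3,4],[4,18],[7,12],[10,0],[33,12],[34,17],[36,12],[38,1],[48,0]]
[[3,4],[4,18],[10,0],[33,12],[34,17],[36,12],[38,1],[48,0]]
[[3,4],[4,18],[10,0],[33,12],[34,17],[50,0]]
[[3,4],[4,18],[10,0],[14,3],[20,0],[33,12],[34,17],[50,0]]
[[3,4],[4,18],[10,0],[14,3],[20,0],[28,5],[33,12],[34,17],[50,0]]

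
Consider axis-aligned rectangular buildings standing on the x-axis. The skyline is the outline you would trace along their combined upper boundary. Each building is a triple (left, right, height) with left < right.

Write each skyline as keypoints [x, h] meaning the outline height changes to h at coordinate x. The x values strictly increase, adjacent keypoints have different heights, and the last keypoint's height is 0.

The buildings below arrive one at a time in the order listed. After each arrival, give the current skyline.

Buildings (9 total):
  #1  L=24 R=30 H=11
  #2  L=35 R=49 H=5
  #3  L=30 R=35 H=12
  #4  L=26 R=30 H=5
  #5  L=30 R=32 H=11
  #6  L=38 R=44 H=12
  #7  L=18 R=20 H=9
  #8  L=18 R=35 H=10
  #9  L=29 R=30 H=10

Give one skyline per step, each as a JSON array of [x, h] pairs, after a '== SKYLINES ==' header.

== SKYLINES ==
[[24,11],[30,0]]
[[24,11],[30,0],[35,5],[49,0]]
[[24,11],[30,12],[35,5],[49,0]]
[[24,11],[30,12],[35,5],[49,0]]
[[24,11],[30,12],[35,5],[49,0]]
[[24,11],[30,12],[35,5],[38,12],[44,5],[49,0]]
[[18,9],[20,0],[24,11],[30,12],[35,5],[38,12],[44,5],[49,0]]
[[18,10],[24,11],[30,12],[35,5],[38,12],[44,5],[49,0]]
[[18,10],[24,11],[30,12],[35,5],[38,12],[44,5],[49,0]]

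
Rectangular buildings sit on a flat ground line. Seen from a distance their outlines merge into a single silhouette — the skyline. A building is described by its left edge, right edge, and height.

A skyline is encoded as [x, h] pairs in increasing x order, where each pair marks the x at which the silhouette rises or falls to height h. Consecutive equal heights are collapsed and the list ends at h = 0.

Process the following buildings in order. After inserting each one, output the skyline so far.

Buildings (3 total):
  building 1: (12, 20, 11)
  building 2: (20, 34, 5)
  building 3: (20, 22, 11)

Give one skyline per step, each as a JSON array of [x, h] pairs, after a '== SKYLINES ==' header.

== SKYLINES ==
[[12,11],[20,0]]
[[12,11],[20,5],[34,0]]
[[12,11],[22,5],[34,0]]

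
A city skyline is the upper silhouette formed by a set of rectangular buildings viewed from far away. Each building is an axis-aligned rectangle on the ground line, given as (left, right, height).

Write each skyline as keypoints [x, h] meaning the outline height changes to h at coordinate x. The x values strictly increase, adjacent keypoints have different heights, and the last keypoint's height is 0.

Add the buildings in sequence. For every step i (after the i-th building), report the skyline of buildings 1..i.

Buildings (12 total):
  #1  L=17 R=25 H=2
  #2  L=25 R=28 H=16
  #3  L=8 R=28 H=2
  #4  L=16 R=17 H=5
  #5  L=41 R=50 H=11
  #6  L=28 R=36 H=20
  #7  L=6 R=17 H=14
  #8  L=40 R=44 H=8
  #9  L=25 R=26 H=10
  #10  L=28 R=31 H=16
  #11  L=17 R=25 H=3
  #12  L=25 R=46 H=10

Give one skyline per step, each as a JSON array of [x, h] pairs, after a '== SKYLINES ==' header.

== SKYLINES ==
[[17,2],[25,0]]
[[17,2],[25,16],[28,0]]
[[8,2],[25,16],[28,0]]
[[8,2],[16,5],[17,2],[25,16],[28,0]]
[[8,2],[16,5],[17,2],[25,16],[28,0],[41,11],[50,0]]
[[8,2],[16,5],[17,2],[25,16],[28,20],[36,0],[41,11],[50,0]]
[[6,14],[17,2],[25,16],[28,20],[36,0],[41,11],[50,0]]
[[6,14],[17,2],[25,16],[28,20],[36,0],[40,8],[41,11],[50,0]]
[[6,14],[17,2],[25,16],[28,20],[36,0],[40,8],[41,11],[50,0]]
[[6,14],[17,2],[25,16],[28,20],[36,0],[40,8],[41,11],[50,0]]
[[6,14],[17,3],[25,16],[28,20],[36,0],[40,8],[41,11],[50,0]]
[[6,14],[17,3],[25,16],[28,20],[36,10],[41,11],[50,0]]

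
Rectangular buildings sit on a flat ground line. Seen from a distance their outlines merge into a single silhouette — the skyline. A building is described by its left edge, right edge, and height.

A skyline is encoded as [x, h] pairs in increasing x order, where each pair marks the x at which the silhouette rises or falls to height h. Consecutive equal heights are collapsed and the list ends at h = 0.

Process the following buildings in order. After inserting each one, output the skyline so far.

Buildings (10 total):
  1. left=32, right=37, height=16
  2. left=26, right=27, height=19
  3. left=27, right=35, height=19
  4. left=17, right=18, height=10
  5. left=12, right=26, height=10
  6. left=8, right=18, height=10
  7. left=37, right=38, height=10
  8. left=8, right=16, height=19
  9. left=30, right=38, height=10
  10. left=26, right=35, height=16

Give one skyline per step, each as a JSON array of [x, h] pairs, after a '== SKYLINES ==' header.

== SKYLINES ==
[[32,16],[37,0]]
[[26,19],[27,0],[32,16],[37,0]]
[[26,19],[35,16],[37,0]]
[[17,10],[18,0],[26,19],[35,16],[37,0]]
[[12,10],[26,19],[35,16],[37,0]]
[[8,10],[26,19],[35,16],[37,0]]
[[8,10],[26,19],[35,16],[37,10],[38,0]]
[[8,19],[16,10],[26,19],[35,16],[37,10],[38,0]]
[[8,19],[16,10],[26,19],[35,16],[37,10],[38,0]]
[[8,19],[16,10],[26,19],[35,16],[37,10],[38,0]]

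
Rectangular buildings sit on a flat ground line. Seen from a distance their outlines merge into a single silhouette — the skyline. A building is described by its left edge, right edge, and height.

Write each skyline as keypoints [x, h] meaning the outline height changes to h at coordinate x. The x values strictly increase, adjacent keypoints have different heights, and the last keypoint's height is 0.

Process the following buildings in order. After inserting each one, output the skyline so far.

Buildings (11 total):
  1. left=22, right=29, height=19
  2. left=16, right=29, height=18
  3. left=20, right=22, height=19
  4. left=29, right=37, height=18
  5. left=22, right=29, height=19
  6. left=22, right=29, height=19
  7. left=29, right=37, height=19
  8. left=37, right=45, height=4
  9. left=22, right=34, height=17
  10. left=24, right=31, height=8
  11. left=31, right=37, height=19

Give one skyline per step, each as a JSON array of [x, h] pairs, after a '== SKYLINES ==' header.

== SKYLINES ==
[[22,19],[29,0]]
[[16,18],[22,19],[29,0]]
[[16,18],[20,19],[29,0]]
[[16,18],[20,19],[29,18],[37,0]]
[[16,18],[20,19],[29,18],[37,0]]
[[16,18],[20,19],[29,18],[37,0]]
[[16,18],[20,19],[37,0]]
[[16,18],[20,19],[37,4],[45,0]]
[[16,18],[20,19],[37,4],[45,0]]
[[16,18],[20,19],[37,4],[45,0]]
[[16,18],[20,19],[37,4],[45,0]]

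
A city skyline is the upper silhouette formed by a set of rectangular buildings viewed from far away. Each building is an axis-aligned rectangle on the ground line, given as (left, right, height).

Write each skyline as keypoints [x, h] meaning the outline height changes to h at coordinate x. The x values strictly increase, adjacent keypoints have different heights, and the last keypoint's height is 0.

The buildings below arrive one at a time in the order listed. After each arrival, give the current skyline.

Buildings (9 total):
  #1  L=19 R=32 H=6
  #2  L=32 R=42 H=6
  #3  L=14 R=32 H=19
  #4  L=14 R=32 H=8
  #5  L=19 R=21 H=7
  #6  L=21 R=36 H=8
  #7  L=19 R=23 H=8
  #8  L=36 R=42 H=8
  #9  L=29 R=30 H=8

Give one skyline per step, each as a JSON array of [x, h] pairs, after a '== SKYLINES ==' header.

== SKYLINES ==
[[19,6],[32,0]]
[[19,6],[42,0]]
[[14,19],[32,6],[42,0]]
[[14,19],[32,6],[42,0]]
[[14,19],[32,6],[42,0]]
[[14,19],[32,8],[36,6],[42,0]]
[[14,19],[32,8],[36,6],[42,0]]
[[14,19],[32,8],[42,0]]
[[14,19],[32,8],[42,0]]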